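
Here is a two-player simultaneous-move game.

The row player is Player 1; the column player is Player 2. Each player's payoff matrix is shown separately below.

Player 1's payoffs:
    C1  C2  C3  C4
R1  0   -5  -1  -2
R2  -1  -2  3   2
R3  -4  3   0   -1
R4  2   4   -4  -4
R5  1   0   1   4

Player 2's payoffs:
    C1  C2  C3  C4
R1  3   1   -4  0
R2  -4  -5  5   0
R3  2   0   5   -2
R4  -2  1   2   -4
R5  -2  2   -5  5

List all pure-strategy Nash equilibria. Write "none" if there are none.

(R2, C3), (R5, C4)

Player 1 against C1: payoffs 0, -1, -4, 2, 1 → best response R4.
Player 1 against C2: payoffs -5, -2, 3, 4, 0 → best response R4.
Player 1 against C3: payoffs -1, 3, 0, -4, 1 → best response R2.
Player 1 against C4: payoffs -2, 2, -1, -4, 4 → best response R5.
Player 2 against R1: payoffs 3, 1, -4, 0 → best response C1.
Player 2 against R2: payoffs -4, -5, 5, 0 → best response C3.
Player 2 against R3: payoffs 2, 0, 5, -2 → best response C3.
Player 2 against R4: payoffs -2, 1, 2, -4 → best response C3.
Player 2 against R5: payoffs -2, 2, -5, 5 → best response C4.
Mutual best responses: (R2, C3); (R5, C4).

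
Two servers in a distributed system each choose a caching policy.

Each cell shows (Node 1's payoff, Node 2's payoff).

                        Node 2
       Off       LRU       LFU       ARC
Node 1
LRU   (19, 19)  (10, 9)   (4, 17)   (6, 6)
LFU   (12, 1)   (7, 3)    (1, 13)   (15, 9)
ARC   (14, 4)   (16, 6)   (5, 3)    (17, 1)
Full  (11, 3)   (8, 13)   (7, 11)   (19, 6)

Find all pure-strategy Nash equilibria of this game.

Check each profile: it is a Nash equilibrium iff no player can strictly gain by switching unilaterally.
(LRU, Off): Node 1 gets 19, best alternative 14; Node 2 gets 19, best alternative 17. No profitable deviation — NE.
(LRU, LRU): Node 1 can switch to ARC (10 → 16). Not NE.
(LRU, LFU): Node 1 can switch to ARC (4 → 5). Not NE.
(LRU, ARC): Node 1 can switch to LFU (6 → 15). Not NE.
(LFU, Off): Node 1 can switch to LRU (12 → 19). Not NE.
(LFU, LRU): Node 1 can switch to LRU (7 → 10). Not NE.
(LFU, LFU): Node 1 can switch to LRU (1 → 4). Not NE.
(LFU, ARC): Node 1 can switch to ARC (15 → 17). Not NE.
(ARC, Off): Node 1 can switch to LRU (14 → 19). Not NE.
(ARC, LRU): Node 1 gets 16, best alternative 10; Node 2 gets 6, best alternative 4. No profitable deviation — NE.
(The remaining 6 profiles each have a profitable deviation by the same check.)

Pure-strategy Nash equilibria: (LRU, Off); (ARC, LRU)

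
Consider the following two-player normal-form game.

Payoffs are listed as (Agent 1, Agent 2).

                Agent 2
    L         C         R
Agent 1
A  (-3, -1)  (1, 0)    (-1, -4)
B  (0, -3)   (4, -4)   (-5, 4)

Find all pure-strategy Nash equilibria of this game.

For each strategy profile, look for a profitable unilateral deviation.
(A, L): Agent 1 can switch to B (-3 → 0). Not NE.
(A, C): Agent 1 can switch to B (1 → 4). Not NE.
(A, R): Agent 2 can switch to L (-4 → -1). Not NE.
(B, L): Agent 2 can switch to R (-3 → 4). Not NE.
(B, C): Agent 2 can switch to L (-4 → -3). Not NE.
(B, R): Agent 1 can switch to A (-5 → -1). Not NE.

No pure-strategy Nash equilibrium.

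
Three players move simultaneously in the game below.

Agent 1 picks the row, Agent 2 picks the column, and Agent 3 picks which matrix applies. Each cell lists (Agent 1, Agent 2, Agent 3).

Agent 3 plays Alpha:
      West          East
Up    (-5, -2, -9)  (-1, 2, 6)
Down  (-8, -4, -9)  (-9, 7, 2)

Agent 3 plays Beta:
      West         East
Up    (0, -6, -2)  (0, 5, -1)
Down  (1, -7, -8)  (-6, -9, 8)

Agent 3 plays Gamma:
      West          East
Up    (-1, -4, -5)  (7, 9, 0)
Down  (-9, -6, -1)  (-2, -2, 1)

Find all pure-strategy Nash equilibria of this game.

The unique pure-strategy Nash equilibrium is (Up, East, Alpha).

Check each profile: it is a Nash equilibrium iff no player can strictly gain by switching unilaterally.
(Up, West, Alpha): Agent 2 can switch to East (-2 → 2). Not NE.
(Up, West, Beta): Agent 1 can switch to Down (0 → 1). Not NE.
(Up, West, Gamma): Agent 2 can switch to East (-4 → 9). Not NE.
(Up, East, Alpha): Agent 1 gets -1, best alternative -9; Agent 2 gets 2, best alternative -2; Agent 3 gets 6, best alternative 0. No profitable deviation — NE.
(Up, East, Beta): Agent 3 can switch to Alpha (-1 → 6). Not NE.
(Up, East, Gamma): Agent 3 can switch to Alpha (0 → 6). Not NE.
(Down, West, Alpha): Agent 1 can switch to Up (-8 → -5). Not NE.
(Down, West, Beta): Agent 3 can switch to Gamma (-8 → -1). Not NE.
(Down, West, Gamma): Agent 1 can switch to Up (-9 → -1). Not NE.
(Down, East, Alpha): Agent 1 can switch to Up (-9 → -1). Not NE.
(Down, East, Beta): Agent 1 can switch to Up (-6 → 0). Not NE.
(Down, East, Gamma): Agent 1 can switch to Up (-2 → 7). Not NE.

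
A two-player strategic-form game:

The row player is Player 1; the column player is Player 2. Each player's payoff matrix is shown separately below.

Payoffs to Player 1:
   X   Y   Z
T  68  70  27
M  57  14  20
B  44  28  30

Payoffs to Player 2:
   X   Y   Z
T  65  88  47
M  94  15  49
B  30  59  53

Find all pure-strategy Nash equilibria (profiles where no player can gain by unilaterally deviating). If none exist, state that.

The unique pure-strategy Nash equilibrium is (T, Y).

(T, X): Player 2 can switch to Y (65 → 88). Not NE.
(T, Y): Player 1 gets 70, best alternative 28; Player 2 gets 88, best alternative 65. No profitable deviation — NE.
(T, Z): Player 1 can switch to B (27 → 30). Not NE.
(M, X): Player 1 can switch to T (57 → 68). Not NE.
(M, Y): Player 1 can switch to T (14 → 70). Not NE.
(M, Z): Player 1 can switch to T (20 → 27). Not NE.
(B, X): Player 1 can switch to T (44 → 68). Not NE.
(The remaining 2 profiles each have a profitable deviation by the same check.)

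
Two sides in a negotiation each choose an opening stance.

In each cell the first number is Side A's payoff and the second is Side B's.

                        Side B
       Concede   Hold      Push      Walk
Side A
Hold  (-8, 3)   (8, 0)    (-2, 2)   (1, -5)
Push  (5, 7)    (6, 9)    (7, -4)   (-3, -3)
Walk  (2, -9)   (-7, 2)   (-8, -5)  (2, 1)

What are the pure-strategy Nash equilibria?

Side A against Concede: payoffs -8, 5, 2 → best response Push.
Side A against Hold: payoffs 8, 6, -7 → best response Hold.
Side A against Push: payoffs -2, 7, -8 → best response Push.
Side A against Walk: payoffs 1, -3, 2 → best response Walk.
Side B against Hold: payoffs 3, 0, 2, -5 → best response Concede.
Side B against Push: payoffs 7, 9, -4, -3 → best response Hold.
Side B against Walk: payoffs -9, 2, -5, 1 → best response Hold.
No profile is a mutual best response for all players.

There is no pure-strategy Nash equilibrium.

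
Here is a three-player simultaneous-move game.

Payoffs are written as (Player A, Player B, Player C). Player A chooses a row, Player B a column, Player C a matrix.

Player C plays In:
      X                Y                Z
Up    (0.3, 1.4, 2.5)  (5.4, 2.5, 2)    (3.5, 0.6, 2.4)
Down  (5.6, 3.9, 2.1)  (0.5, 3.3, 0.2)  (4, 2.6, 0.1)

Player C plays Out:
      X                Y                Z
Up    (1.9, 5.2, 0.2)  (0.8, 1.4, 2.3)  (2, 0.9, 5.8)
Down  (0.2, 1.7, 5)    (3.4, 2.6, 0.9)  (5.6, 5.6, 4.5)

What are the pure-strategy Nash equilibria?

For each player, find the best response to each opponent profile; mutual best responses are the pure NE.
Player A against (X, In): payoffs 0.3, 5.6 → best response Down.
Player A against (X, Out): payoffs 1.9, 0.2 → best response Up.
Player A against (Y, In): payoffs 5.4, 0.5 → best response Up.
Player A against (Y, Out): payoffs 0.8, 3.4 → best response Down.
Player A against (Z, In): payoffs 3.5, 4 → best response Down.
Player A against (Z, Out): payoffs 2, 5.6 → best response Down.
Player B against (Up, In): payoffs 1.4, 2.5, 0.6 → best response Y.
Player B against (Up, Out): payoffs 5.2, 1.4, 0.9 → best response X.
Player B against (Down, In): payoffs 3.9, 3.3, 2.6 → best response X.
Player B against (Down, Out): payoffs 1.7, 2.6, 5.6 → best response Z.
Player C against (Up, X): payoffs 2.5, 0.2 → best response In.
Player C against (Up, Y): payoffs 2, 2.3 → best response Out.
Player C against (Up, Z): payoffs 2.4, 5.8 → best response Out.
Player C against (Down, X): payoffs 2.1, 5 → best response Out.
Player C against (Down, Y): payoffs 0.2, 0.9 → best response Out.
Player C against (Down, Z): payoffs 0.1, 4.5 → best response Out.
Mutual best responses: (Down, Z, Out).

Pure NE: (Down, Z, Out)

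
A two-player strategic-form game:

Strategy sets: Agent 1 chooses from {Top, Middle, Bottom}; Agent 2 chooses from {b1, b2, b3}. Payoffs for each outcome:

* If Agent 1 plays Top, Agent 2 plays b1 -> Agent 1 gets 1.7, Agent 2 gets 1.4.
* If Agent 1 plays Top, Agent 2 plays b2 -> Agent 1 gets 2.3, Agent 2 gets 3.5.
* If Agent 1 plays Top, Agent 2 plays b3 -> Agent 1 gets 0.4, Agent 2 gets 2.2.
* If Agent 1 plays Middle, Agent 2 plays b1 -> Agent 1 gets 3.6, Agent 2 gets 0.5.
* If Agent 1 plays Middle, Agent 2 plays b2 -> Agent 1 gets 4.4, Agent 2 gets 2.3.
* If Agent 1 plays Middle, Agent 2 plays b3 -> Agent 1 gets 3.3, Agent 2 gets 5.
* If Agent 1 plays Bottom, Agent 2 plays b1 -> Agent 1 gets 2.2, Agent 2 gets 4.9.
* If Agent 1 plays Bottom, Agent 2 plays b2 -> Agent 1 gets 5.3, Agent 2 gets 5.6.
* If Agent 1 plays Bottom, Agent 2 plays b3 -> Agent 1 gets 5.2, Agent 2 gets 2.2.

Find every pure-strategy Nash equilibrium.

Agent 1 against b1: payoffs 1.7, 3.6, 2.2 → best response Middle.
Agent 1 against b2: payoffs 2.3, 4.4, 5.3 → best response Bottom.
Agent 1 against b3: payoffs 0.4, 3.3, 5.2 → best response Bottom.
Agent 2 against Top: payoffs 1.4, 3.5, 2.2 → best response b2.
Agent 2 against Middle: payoffs 0.5, 2.3, 5 → best response b3.
Agent 2 against Bottom: payoffs 4.9, 5.6, 2.2 → best response b2.
Mutual best responses: (Bottom, b2).

The unique pure-strategy Nash equilibrium is (Bottom, b2).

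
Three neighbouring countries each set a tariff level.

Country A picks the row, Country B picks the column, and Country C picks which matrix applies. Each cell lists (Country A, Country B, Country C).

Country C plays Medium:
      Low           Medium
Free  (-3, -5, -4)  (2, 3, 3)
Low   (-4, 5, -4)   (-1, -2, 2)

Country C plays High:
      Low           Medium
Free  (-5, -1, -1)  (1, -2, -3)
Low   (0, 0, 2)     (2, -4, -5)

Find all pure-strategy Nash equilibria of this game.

Mark each player's best response to every combination of opponents' strategies; a profile where every player is best-responding is a pure Nash equilibrium.
Country A against (Low, Medium): payoffs -3, -4 → best response Free.
Country A against (Low, High): payoffs -5, 0 → best response Low.
Country A against (Medium, Medium): payoffs 2, -1 → best response Free.
Country A against (Medium, High): payoffs 1, 2 → best response Low.
Country B against (Free, Medium): payoffs -5, 3 → best response Medium.
Country B against (Free, High): payoffs -1, -2 → best response Low.
Country B against (Low, Medium): payoffs 5, -2 → best response Low.
Country B against (Low, High): payoffs 0, -4 → best response Low.
Country C against (Free, Low): payoffs -4, -1 → best response High.
Country C against (Free, Medium): payoffs 3, -3 → best response Medium.
Country C against (Low, Low): payoffs -4, 2 → best response High.
Country C against (Low, Medium): payoffs 2, -5 → best response Medium.
Mutual best responses: (Free, Medium, Medium); (Low, Low, High).

(Free, Medium, Medium); (Low, Low, High)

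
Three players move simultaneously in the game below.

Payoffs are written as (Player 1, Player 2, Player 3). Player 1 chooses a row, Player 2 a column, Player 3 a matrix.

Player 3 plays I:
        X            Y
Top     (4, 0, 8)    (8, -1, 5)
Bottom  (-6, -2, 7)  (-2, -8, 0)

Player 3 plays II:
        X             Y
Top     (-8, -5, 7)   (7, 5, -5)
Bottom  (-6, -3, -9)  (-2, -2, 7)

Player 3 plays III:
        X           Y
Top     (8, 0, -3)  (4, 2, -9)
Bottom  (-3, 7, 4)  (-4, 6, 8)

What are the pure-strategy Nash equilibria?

(Top, X, I)

Player 1 against (X, I): payoffs 4, -6 → best response Top.
Player 1 against (X, II): payoffs -8, -6 → best response Bottom.
Player 1 against (X, III): payoffs 8, -3 → best response Top.
Player 1 against (Y, I): payoffs 8, -2 → best response Top.
Player 1 against (Y, II): payoffs 7, -2 → best response Top.
Player 1 against (Y, III): payoffs 4, -4 → best response Top.
Player 2 against (Top, I): payoffs 0, -1 → best response X.
Player 2 against (Top, II): payoffs -5, 5 → best response Y.
Player 2 against (Top, III): payoffs 0, 2 → best response Y.
Player 2 against (Bottom, I): payoffs -2, -8 → best response X.
Player 2 against (Bottom, II): payoffs -3, -2 → best response Y.
Player 2 against (Bottom, III): payoffs 7, 6 → best response X.
Player 3 against (Top, X): payoffs 8, 7, -3 → best response I.
Player 3 against (Top, Y): payoffs 5, -5, -9 → best response I.
Player 3 against (Bottom, X): payoffs 7, -9, 4 → best response I.
Player 3 against (Bottom, Y): payoffs 0, 7, 8 → best response III.
Mutual best responses: (Top, X, I).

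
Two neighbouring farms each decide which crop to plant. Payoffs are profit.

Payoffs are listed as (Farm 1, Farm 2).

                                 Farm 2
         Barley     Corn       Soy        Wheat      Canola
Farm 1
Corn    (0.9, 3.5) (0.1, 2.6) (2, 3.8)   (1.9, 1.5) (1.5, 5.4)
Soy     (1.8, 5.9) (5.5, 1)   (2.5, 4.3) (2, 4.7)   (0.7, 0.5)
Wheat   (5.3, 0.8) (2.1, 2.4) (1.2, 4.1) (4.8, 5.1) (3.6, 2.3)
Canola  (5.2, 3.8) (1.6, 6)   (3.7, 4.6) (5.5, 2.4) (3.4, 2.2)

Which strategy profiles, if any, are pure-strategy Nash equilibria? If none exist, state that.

No pure-strategy Nash equilibrium.

(Corn, Barley): Farm 1 can switch to Soy (0.9 → 1.8). Not NE.
(Corn, Corn): Farm 1 can switch to Soy (0.1 → 5.5). Not NE.
(Corn, Soy): Farm 1 can switch to Soy (2 → 2.5). Not NE.
(Corn, Wheat): Farm 1 can switch to Soy (1.9 → 2). Not NE.
(Corn, Canola): Farm 1 can switch to Wheat (1.5 → 3.6). Not NE.
(Soy, Barley): Farm 1 can switch to Wheat (1.8 → 5.3). Not NE.
(Soy, Corn): Farm 2 can switch to Barley (1 → 5.9). Not NE.
(Soy, Soy): Farm 1 can switch to Canola (2.5 → 3.7). Not NE.
(The remaining 12 profiles each have a profitable deviation by the same check.)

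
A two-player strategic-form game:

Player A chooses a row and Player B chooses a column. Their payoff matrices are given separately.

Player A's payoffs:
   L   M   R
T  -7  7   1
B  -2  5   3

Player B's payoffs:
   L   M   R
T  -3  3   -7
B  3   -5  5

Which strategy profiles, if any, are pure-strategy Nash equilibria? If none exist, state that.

For each strategy profile, look for a profitable unilateral deviation.
(T, L): Player A can switch to B (-7 → -2). Not NE.
(T, M): Player A gets 7, best alternative 5; Player B gets 3, best alternative -3. No profitable deviation — NE.
(T, R): Player A can switch to B (1 → 3). Not NE.
(B, L): Player B can switch to R (3 → 5). Not NE.
(B, M): Player A can switch to T (5 → 7). Not NE.
(B, R): Player A gets 3, best alternative 1; Player B gets 5, best alternative 3. No profitable deviation — NE.

The pure Nash equilibria are (T, M); (B, R).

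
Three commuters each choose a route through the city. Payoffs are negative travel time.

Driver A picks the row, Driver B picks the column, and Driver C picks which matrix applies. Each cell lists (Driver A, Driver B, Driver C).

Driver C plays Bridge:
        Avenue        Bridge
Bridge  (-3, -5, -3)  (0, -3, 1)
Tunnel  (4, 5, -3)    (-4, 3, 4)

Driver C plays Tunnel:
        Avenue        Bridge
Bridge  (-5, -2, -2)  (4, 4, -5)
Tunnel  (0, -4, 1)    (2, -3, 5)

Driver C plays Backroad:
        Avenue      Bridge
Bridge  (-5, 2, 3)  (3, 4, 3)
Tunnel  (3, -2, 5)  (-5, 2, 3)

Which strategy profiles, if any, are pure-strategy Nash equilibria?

The unique pure-strategy Nash equilibrium is (Bridge, Bridge, Backroad).

For each strategy profile, look for a profitable unilateral deviation.
(Bridge, Avenue, Bridge): Driver A can switch to Tunnel (-3 → 4). Not NE.
(Bridge, Avenue, Tunnel): Driver A can switch to Tunnel (-5 → 0). Not NE.
(Bridge, Avenue, Backroad): Driver A can switch to Tunnel (-5 → 3). Not NE.
(Bridge, Bridge, Bridge): Driver C can switch to Backroad (1 → 3). Not NE.
(Bridge, Bridge, Tunnel): Driver C can switch to Bridge (-5 → 1). Not NE.
(Bridge, Bridge, Backroad): Driver A gets 3, best alternative -5; Driver B gets 4, best alternative 2; Driver C gets 3, best alternative 1. No profitable deviation — NE.
(Tunnel, Avenue, Bridge): Driver C can switch to Tunnel (-3 → 1). Not NE.
(Tunnel, Avenue, Tunnel): Driver B can switch to Bridge (-4 → -3). Not NE.
(Tunnel, Avenue, Backroad): Driver B can switch to Bridge (-2 → 2). Not NE.
(The remaining 3 profiles each have a profitable deviation by the same check.)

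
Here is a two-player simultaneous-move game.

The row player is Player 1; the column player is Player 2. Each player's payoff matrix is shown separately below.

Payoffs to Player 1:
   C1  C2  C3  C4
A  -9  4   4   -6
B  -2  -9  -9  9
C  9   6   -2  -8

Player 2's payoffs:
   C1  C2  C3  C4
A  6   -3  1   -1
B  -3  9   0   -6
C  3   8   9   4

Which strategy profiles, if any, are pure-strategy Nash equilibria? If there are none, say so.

No pure-strategy Nash equilibrium.

(A, C1): Player 1 can switch to B (-9 → -2). Not NE.
(A, C2): Player 1 can switch to C (4 → 6). Not NE.
(A, C3): Player 2 can switch to C1 (1 → 6). Not NE.
(A, C4): Player 1 can switch to B (-6 → 9). Not NE.
(B, C1): Player 1 can switch to C (-2 → 9). Not NE.
(B, C2): Player 1 can switch to A (-9 → 4). Not NE.
(B, C3): Player 1 can switch to A (-9 → 4). Not NE.
(B, C4): Player 2 can switch to C1 (-6 → -3). Not NE.
(C, C1): Player 2 can switch to C2 (3 → 8). Not NE.
(C, C2): Player 2 can switch to C3 (8 → 9). Not NE.
(The remaining 2 profiles each have a profitable deviation by the same check.)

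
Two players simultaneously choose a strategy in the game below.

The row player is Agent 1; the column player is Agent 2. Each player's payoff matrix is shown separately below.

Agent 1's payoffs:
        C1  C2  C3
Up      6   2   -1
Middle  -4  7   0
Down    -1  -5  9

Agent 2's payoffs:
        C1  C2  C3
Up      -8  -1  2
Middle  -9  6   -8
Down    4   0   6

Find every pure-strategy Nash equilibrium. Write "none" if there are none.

The pure Nash equilibria are (Middle, C2); (Down, C3).

Agent 1 against C1: payoffs 6, -4, -1 → best response Up.
Agent 1 against C2: payoffs 2, 7, -5 → best response Middle.
Agent 1 against C3: payoffs -1, 0, 9 → best response Down.
Agent 2 against Up: payoffs -8, -1, 2 → best response C3.
Agent 2 against Middle: payoffs -9, 6, -8 → best response C2.
Agent 2 against Down: payoffs 4, 0, 6 → best response C3.
Mutual best responses: (Middle, C2); (Down, C3).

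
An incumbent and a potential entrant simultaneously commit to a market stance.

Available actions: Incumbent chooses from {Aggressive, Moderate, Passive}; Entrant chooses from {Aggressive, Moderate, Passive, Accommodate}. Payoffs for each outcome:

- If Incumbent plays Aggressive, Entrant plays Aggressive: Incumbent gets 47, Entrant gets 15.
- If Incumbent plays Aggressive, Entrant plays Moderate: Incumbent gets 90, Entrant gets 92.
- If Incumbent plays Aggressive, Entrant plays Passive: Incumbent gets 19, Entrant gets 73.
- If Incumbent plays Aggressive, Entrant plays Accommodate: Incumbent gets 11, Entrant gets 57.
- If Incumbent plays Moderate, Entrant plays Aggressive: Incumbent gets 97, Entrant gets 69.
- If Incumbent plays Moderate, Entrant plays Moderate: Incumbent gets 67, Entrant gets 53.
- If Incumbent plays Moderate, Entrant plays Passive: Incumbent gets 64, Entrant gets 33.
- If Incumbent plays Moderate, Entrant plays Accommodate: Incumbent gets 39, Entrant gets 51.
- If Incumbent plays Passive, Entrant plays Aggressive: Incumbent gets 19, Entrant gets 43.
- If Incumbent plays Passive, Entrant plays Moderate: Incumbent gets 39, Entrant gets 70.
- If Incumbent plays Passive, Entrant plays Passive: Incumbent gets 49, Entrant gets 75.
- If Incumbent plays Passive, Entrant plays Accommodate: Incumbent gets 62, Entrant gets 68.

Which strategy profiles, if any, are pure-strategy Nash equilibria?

(Aggressive, Moderate) and (Moderate, Aggressive)

Incumbent against Aggressive: payoffs 47, 97, 19 → best response Moderate.
Incumbent against Moderate: payoffs 90, 67, 39 → best response Aggressive.
Incumbent against Passive: payoffs 19, 64, 49 → best response Moderate.
Incumbent against Accommodate: payoffs 11, 39, 62 → best response Passive.
Entrant against Aggressive: payoffs 15, 92, 73, 57 → best response Moderate.
Entrant against Moderate: payoffs 69, 53, 33, 51 → best response Aggressive.
Entrant against Passive: payoffs 43, 70, 75, 68 → best response Passive.
Mutual best responses: (Aggressive, Moderate); (Moderate, Aggressive).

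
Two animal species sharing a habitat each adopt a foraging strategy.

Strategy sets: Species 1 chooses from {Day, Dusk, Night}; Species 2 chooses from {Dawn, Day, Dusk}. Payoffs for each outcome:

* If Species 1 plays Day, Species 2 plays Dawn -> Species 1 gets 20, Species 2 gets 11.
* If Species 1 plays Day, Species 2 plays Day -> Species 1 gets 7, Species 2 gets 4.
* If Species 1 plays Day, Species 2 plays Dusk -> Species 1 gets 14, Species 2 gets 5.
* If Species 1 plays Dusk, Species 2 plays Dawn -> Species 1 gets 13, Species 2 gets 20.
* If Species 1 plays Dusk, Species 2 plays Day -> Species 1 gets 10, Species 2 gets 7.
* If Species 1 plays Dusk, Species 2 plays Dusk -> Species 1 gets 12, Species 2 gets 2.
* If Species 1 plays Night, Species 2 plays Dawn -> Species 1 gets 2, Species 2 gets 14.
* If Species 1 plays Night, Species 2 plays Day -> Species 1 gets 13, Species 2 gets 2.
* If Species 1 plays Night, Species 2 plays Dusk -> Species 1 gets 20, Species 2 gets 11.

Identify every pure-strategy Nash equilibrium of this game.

Species 1 against Dawn: payoffs 20, 13, 2 → best response Day.
Species 1 against Day: payoffs 7, 10, 13 → best response Night.
Species 1 against Dusk: payoffs 14, 12, 20 → best response Night.
Species 2 against Day: payoffs 11, 4, 5 → best response Dawn.
Species 2 against Dusk: payoffs 20, 7, 2 → best response Dawn.
Species 2 against Night: payoffs 14, 2, 11 → best response Dawn.
Mutual best responses: (Day, Dawn).

Pure NE: (Day, Dawn)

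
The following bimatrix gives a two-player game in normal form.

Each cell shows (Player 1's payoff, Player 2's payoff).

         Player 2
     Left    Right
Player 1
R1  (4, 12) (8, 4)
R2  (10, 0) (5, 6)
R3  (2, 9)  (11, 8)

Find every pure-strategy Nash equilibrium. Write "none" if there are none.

Player 1 against Left: payoffs 4, 10, 2 → best response R2.
Player 1 against Right: payoffs 8, 5, 11 → best response R3.
Player 2 against R1: payoffs 12, 4 → best response Left.
Player 2 against R2: payoffs 0, 6 → best response Right.
Player 2 against R3: payoffs 9, 8 → best response Left.
No profile is a mutual best response for all players.

none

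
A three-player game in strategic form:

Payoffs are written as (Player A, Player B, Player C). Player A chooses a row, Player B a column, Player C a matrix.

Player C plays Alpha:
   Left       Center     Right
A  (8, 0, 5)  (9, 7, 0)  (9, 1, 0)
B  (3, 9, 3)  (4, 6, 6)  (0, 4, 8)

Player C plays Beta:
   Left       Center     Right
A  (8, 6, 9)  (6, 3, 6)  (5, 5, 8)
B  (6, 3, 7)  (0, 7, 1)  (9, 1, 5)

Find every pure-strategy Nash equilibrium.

Player A against (Left, Alpha): payoffs 8, 3 → best response A.
Player A against (Left, Beta): payoffs 8, 6 → best response A.
Player A against (Center, Alpha): payoffs 9, 4 → best response A.
Player A against (Center, Beta): payoffs 6, 0 → best response A.
Player A against (Right, Alpha): payoffs 9, 0 → best response A.
Player A against (Right, Beta): payoffs 5, 9 → best response B.
Player B against (A, Alpha): payoffs 0, 7, 1 → best response Center.
Player B against (A, Beta): payoffs 6, 3, 5 → best response Left.
Player B against (B, Alpha): payoffs 9, 6, 4 → best response Left.
Player B against (B, Beta): payoffs 3, 7, 1 → best response Center.
Player C against (A, Left): payoffs 5, 9 → best response Beta.
Player C against (A, Center): payoffs 0, 6 → best response Beta.
Player C against (A, Right): payoffs 0, 8 → best response Beta.
Player C against (B, Left): payoffs 3, 7 → best response Beta.
Player C against (B, Center): payoffs 6, 1 → best response Alpha.
Player C against (B, Right): payoffs 8, 5 → best response Alpha.
Mutual best responses: (A, Left, Beta).

Pure NE: (A, Left, Beta)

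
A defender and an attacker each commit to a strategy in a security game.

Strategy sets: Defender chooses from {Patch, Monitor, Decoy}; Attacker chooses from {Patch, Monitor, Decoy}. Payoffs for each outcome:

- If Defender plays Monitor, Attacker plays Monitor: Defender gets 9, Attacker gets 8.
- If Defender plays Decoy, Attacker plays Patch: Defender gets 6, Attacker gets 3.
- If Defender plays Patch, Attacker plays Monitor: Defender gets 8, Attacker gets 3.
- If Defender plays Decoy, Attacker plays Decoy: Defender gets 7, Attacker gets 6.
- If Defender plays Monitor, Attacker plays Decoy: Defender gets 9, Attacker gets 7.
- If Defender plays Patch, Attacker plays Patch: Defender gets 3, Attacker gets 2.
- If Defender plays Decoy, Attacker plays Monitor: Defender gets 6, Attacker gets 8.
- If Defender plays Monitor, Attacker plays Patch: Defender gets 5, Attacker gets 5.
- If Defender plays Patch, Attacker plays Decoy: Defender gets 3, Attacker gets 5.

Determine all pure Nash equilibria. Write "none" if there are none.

Check each profile: it is a Nash equilibrium iff no player can strictly gain by switching unilaterally.
(Patch, Patch): Defender can switch to Monitor (3 → 5). Not NE.
(Patch, Monitor): Defender can switch to Monitor (8 → 9). Not NE.
(Patch, Decoy): Defender can switch to Monitor (3 → 9). Not NE.
(Monitor, Patch): Defender can switch to Decoy (5 → 6). Not NE.
(Monitor, Monitor): Defender gets 9, best alternative 8; Attacker gets 8, best alternative 7. No profitable deviation — NE.
(Monitor, Decoy): Attacker can switch to Monitor (7 → 8). Not NE.
(Decoy, Patch): Attacker can switch to Monitor (3 → 8). Not NE.
(The remaining 2 profiles each have a profitable deviation by the same check.)

Pure NE: (Monitor, Monitor)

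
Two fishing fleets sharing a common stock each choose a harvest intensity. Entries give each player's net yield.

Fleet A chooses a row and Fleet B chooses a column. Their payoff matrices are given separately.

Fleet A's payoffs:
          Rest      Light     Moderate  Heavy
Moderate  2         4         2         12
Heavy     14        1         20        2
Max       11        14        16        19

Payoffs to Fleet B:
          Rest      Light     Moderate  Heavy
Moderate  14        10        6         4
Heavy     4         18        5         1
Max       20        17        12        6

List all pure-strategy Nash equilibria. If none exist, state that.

Fleet A against Rest: payoffs 2, 14, 11 → best response Heavy.
Fleet A against Light: payoffs 4, 1, 14 → best response Max.
Fleet A against Moderate: payoffs 2, 20, 16 → best response Heavy.
Fleet A against Heavy: payoffs 12, 2, 19 → best response Max.
Fleet B against Moderate: payoffs 14, 10, 6, 4 → best response Rest.
Fleet B against Heavy: payoffs 4, 18, 5, 1 → best response Light.
Fleet B against Max: payoffs 20, 17, 12, 6 → best response Rest.
No profile is a mutual best response for all players.

No pure-strategy Nash equilibrium.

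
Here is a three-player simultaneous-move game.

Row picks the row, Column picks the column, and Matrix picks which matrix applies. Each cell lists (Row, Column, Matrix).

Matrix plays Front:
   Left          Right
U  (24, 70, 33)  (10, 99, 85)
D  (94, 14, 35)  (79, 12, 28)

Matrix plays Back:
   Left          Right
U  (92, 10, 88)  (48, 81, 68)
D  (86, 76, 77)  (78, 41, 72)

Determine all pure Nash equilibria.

For each strategy profile, look for a profitable unilateral deviation.
(U, Left, Front): Row can switch to D (24 → 94). Not NE.
(U, Left, Back): Column can switch to Right (10 → 81). Not NE.
(U, Right, Front): Row can switch to D (10 → 79). Not NE.
(U, Right, Back): Row can switch to D (48 → 78). Not NE.
(D, Left, Front): Matrix can switch to Back (35 → 77). Not NE.
(D, Left, Back): Row can switch to U (86 → 92). Not NE.
(The remaining 2 profiles each have a profitable deviation by the same check.)

There is no pure-strategy Nash equilibrium.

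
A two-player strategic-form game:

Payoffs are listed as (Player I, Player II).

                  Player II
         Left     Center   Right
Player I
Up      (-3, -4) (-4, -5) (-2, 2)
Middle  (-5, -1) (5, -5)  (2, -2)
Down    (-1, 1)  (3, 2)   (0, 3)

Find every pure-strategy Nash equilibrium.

There is no pure-strategy Nash equilibrium.

Mark each player's best response to every combination of opponents' strategies; a profile where every player is best-responding is a pure Nash equilibrium.
Player I against Left: payoffs -3, -5, -1 → best response Down.
Player I against Center: payoffs -4, 5, 3 → best response Middle.
Player I against Right: payoffs -2, 2, 0 → best response Middle.
Player II against Up: payoffs -4, -5, 2 → best response Right.
Player II against Middle: payoffs -1, -5, -2 → best response Left.
Player II against Down: payoffs 1, 2, 3 → best response Right.
No profile is a mutual best response for all players.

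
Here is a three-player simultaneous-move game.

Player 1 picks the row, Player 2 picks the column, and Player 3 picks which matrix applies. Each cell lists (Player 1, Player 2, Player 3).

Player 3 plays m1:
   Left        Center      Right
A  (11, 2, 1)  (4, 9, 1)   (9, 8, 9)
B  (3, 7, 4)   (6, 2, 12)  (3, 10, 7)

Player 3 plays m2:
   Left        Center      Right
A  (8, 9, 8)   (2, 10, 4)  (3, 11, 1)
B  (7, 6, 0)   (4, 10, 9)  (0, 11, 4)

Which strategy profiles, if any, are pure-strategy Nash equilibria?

For each player, find the best response to each opponent profile; mutual best responses are the pure NE.
Player 1 against (Left, m1): payoffs 11, 3 → best response A.
Player 1 against (Left, m2): payoffs 8, 7 → best response A.
Player 1 against (Center, m1): payoffs 4, 6 → best response B.
Player 1 against (Center, m2): payoffs 2, 4 → best response B.
Player 1 against (Right, m1): payoffs 9, 3 → best response A.
Player 1 against (Right, m2): payoffs 3, 0 → best response A.
Player 2 against (A, m1): payoffs 2, 9, 8 → best response Center.
Player 2 against (A, m2): payoffs 9, 10, 11 → best response Right.
Player 2 against (B, m1): payoffs 7, 2, 10 → best response Right.
Player 2 against (B, m2): payoffs 6, 10, 11 → best response Right.
Player 3 against (A, Left): payoffs 1, 8 → best response m2.
Player 3 against (A, Center): payoffs 1, 4 → best response m2.
Player 3 against (A, Right): payoffs 9, 1 → best response m1.
Player 3 against (B, Left): payoffs 4, 0 → best response m1.
Player 3 against (B, Center): payoffs 12, 9 → best response m1.
Player 3 against (B, Right): payoffs 7, 4 → best response m1.
No profile is a mutual best response for all players.

This game has no pure Nash equilibrium.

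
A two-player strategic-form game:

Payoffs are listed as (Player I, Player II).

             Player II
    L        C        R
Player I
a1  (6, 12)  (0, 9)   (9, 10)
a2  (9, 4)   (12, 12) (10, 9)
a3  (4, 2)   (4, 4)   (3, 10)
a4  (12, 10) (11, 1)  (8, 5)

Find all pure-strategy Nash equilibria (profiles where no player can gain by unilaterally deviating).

For each player, find the best response to each opponent profile; mutual best responses are the pure NE.
Player I against L: payoffs 6, 9, 4, 12 → best response a4.
Player I against C: payoffs 0, 12, 4, 11 → best response a2.
Player I against R: payoffs 9, 10, 3, 8 → best response a2.
Player II against a1: payoffs 12, 9, 10 → best response L.
Player II against a2: payoffs 4, 12, 9 → best response C.
Player II against a3: payoffs 2, 4, 10 → best response R.
Player II against a4: payoffs 10, 1, 5 → best response L.
Mutual best responses: (a2, C); (a4, L).

The pure Nash equilibria are (a2, C), (a4, L).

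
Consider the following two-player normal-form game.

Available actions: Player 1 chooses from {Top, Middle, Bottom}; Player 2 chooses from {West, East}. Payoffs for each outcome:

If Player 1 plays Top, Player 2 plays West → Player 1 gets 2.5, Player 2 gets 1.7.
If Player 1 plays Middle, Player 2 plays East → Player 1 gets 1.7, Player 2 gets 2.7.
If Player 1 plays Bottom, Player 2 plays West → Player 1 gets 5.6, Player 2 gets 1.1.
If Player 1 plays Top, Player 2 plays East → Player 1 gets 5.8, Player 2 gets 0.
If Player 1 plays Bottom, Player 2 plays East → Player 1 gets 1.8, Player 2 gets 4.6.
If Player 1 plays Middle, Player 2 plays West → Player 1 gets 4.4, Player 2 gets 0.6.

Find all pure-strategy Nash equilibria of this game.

Player 1 against West: payoffs 2.5, 4.4, 5.6 → best response Bottom.
Player 1 against East: payoffs 5.8, 1.7, 1.8 → best response Top.
Player 2 against Top: payoffs 1.7, 0 → best response West.
Player 2 against Middle: payoffs 0.6, 2.7 → best response East.
Player 2 against Bottom: payoffs 1.1, 4.6 → best response East.
No profile is a mutual best response for all players.

This game has no pure Nash equilibrium.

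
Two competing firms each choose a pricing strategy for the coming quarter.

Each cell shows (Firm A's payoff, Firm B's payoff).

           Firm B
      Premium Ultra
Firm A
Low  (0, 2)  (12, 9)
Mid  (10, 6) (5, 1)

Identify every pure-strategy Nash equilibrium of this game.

(Low, Premium): Firm A can switch to Mid (0 → 10). Not NE.
(Low, Ultra): Firm A gets 12, best alternative 5; Firm B gets 9, best alternative 2. No profitable deviation — NE.
(Mid, Premium): Firm A gets 10, best alternative 0; Firm B gets 6, best alternative 1. No profitable deviation — NE.
(Mid, Ultra): Firm A can switch to Low (5 → 12). Not NE.

The pure Nash equilibria are (Low, Ultra) and (Mid, Premium).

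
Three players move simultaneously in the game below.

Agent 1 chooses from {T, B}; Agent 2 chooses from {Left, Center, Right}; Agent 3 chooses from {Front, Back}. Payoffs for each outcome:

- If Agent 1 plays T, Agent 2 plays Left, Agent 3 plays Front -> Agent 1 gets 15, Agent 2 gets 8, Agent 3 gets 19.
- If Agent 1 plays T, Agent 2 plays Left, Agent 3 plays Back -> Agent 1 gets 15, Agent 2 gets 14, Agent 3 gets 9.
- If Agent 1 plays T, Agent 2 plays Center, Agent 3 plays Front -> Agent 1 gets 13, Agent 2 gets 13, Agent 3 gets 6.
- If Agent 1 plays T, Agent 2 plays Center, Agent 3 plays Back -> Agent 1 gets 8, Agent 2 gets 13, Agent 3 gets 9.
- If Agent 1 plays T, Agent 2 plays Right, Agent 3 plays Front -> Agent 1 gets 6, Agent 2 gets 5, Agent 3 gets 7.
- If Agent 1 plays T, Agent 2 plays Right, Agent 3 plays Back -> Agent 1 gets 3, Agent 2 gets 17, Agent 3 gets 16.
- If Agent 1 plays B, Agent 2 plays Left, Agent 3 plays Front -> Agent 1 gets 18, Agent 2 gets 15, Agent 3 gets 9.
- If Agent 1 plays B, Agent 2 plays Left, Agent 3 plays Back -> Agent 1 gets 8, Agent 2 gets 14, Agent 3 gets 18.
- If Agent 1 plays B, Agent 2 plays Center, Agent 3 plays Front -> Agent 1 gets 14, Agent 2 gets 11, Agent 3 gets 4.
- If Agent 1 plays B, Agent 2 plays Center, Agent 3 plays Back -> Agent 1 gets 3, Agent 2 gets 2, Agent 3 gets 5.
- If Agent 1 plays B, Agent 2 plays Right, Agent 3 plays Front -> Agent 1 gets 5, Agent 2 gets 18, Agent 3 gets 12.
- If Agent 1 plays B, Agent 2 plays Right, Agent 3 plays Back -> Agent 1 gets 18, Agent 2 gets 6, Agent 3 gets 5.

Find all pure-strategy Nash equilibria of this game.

(T, Left, Front): Agent 1 can switch to B (15 → 18). Not NE.
(T, Left, Back): Agent 2 can switch to Right (14 → 17). Not NE.
(T, Center, Front): Agent 1 can switch to B (13 → 14). Not NE.
(T, Center, Back): Agent 2 can switch to Left (13 → 14). Not NE.
(T, Right, Front): Agent 2 can switch to Left (5 → 8). Not NE.
(T, Right, Back): Agent 1 can switch to B (3 → 18). Not NE.
(The remaining 6 profiles each have a profitable deviation by the same check.)

This game has no pure Nash equilibrium.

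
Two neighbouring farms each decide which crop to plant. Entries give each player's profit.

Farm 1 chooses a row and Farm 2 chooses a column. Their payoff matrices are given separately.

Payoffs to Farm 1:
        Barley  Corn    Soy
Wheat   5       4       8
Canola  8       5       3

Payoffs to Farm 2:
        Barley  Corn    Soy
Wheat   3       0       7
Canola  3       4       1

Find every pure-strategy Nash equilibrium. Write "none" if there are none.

The pure Nash equilibria are (Wheat, Soy) and (Canola, Corn).

(Wheat, Barley): Farm 1 can switch to Canola (5 → 8). Not NE.
(Wheat, Corn): Farm 1 can switch to Canola (4 → 5). Not NE.
(Wheat, Soy): Farm 1 gets 8, best alternative 3; Farm 2 gets 7, best alternative 3. No profitable deviation — NE.
(Canola, Barley): Farm 2 can switch to Corn (3 → 4). Not NE.
(Canola, Corn): Farm 1 gets 5, best alternative 4; Farm 2 gets 4, best alternative 3. No profitable deviation — NE.
(Canola, Soy): Farm 1 can switch to Wheat (3 → 8). Not NE.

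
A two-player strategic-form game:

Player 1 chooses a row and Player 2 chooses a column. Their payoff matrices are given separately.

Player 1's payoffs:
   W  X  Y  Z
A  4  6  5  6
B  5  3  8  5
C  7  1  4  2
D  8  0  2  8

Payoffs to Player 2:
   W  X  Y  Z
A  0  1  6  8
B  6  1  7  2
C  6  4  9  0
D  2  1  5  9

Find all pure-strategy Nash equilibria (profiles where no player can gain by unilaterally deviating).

Check each profile: it is a Nash equilibrium iff no player can strictly gain by switching unilaterally.
(A, W): Player 1 can switch to B (4 → 5). Not NE.
(A, X): Player 2 can switch to Y (1 → 6). Not NE.
(A, Y): Player 1 can switch to B (5 → 8). Not NE.
(A, Z): Player 1 can switch to D (6 → 8). Not NE.
(B, W): Player 1 can switch to C (5 → 7). Not NE.
(B, X): Player 1 can switch to A (3 → 6). Not NE.
(B, Y): Player 1 gets 8, best alternative 5; Player 2 gets 7, best alternative 6. No profitable deviation — NE.
(B, Z): Player 1 can switch to A (5 → 6). Not NE.
(C, W): Player 1 can switch to D (7 → 8). Not NE.
(C, X): Player 1 can switch to A (1 → 6). Not NE.
(C, Y): Player 1 can switch to A (4 → 5). Not NE.
(D, Z): Player 1 gets 8, best alternative 6; Player 2 gets 9, best alternative 5. No profitable deviation — NE.
(The remaining 4 profiles each have a profitable deviation by the same check.)

(B, Y); (D, Z)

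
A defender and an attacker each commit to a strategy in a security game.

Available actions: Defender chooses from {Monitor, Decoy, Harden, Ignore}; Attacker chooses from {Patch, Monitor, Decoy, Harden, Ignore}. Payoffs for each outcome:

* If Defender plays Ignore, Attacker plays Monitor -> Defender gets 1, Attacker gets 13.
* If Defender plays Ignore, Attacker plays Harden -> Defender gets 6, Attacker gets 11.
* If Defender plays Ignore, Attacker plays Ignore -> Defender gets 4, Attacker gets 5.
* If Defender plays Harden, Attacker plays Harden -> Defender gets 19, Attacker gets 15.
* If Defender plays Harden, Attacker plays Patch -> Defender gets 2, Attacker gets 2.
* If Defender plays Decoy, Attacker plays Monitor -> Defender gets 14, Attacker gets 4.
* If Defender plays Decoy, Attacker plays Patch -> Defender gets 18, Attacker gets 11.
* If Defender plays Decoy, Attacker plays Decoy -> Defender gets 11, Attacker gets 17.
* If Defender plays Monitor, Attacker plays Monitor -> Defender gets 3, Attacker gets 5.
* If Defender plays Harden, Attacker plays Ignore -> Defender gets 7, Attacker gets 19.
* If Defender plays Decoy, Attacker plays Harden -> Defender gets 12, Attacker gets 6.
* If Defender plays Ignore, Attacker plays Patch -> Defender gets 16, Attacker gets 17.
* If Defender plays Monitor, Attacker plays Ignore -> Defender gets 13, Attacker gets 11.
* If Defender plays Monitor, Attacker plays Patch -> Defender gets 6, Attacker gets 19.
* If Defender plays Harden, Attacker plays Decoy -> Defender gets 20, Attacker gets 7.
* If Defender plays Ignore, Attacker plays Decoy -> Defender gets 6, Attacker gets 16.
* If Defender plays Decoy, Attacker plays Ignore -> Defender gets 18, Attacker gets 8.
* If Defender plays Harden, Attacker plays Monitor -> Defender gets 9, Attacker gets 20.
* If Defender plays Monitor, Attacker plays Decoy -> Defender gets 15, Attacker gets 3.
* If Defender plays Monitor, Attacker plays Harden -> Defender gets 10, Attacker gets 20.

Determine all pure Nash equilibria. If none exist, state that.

none

Defender against Patch: payoffs 6, 18, 2, 16 → best response Decoy.
Defender against Monitor: payoffs 3, 14, 9, 1 → best response Decoy.
Defender against Decoy: payoffs 15, 11, 20, 6 → best response Harden.
Defender against Harden: payoffs 10, 12, 19, 6 → best response Harden.
Defender against Ignore: payoffs 13, 18, 7, 4 → best response Decoy.
Attacker against Monitor: payoffs 19, 5, 3, 20, 11 → best response Harden.
Attacker against Decoy: payoffs 11, 4, 17, 6, 8 → best response Decoy.
Attacker against Harden: payoffs 2, 20, 7, 15, 19 → best response Monitor.
Attacker against Ignore: payoffs 17, 13, 16, 11, 5 → best response Patch.
No profile is a mutual best response for all players.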